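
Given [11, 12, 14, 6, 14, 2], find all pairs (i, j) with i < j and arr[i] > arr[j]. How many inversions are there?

Finding inversions in [11, 12, 14, 6, 14, 2]:

(0, 3): arr[0]=11 > arr[3]=6
(0, 5): arr[0]=11 > arr[5]=2
(1, 3): arr[1]=12 > arr[3]=6
(1, 5): arr[1]=12 > arr[5]=2
(2, 3): arr[2]=14 > arr[3]=6
(2, 5): arr[2]=14 > arr[5]=2
(3, 5): arr[3]=6 > arr[5]=2
(4, 5): arr[4]=14 > arr[5]=2

Total inversions: 8

The array has 8 inversion(s): (0,3), (0,5), (1,3), (1,5), (2,3), (2,5), (3,5), (4,5). Each pair (i,j) satisfies i < j and arr[i] > arr[j].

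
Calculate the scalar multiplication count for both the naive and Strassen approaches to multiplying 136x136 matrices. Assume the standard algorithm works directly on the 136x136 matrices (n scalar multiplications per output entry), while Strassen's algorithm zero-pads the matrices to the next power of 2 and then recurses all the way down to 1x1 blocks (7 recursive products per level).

Matrix multiplication for 136x136 matrices:

Strassen's algorithm requires power-of-2 dimensions. Pad 136x136 to 256x256 (next power of 2).

Standard algorithm: 136^3 = 2515456 multiplications
Strassen's algorithm: 7^(log2(256)) = 7^8 = 5764801 multiplications
Difference: 2515456 - 5764801 = -3249345 (Strassen uses MORE here due to padding overhead — for small or just-over-power-of-2 n, padding can outweigh the per-level savings)

Standard: 2515456 multiplications (136^3). Strassen: 5764801 multiplications (7^8, after padding to 256x256). Strassen reduces 8 recursive multiplications to 7 at each level.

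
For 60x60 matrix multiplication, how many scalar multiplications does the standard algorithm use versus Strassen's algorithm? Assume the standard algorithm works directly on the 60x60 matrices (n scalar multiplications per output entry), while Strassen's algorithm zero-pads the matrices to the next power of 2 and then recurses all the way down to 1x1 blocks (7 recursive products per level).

Matrix multiplication for 60x60 matrices:

Strassen's algorithm requires power-of-2 dimensions. Pad 60x60 to 64x64 (next power of 2).

Standard algorithm: 60^3 = 216000 multiplications
Strassen's algorithm: 7^(log2(64)) = 7^6 = 117649 multiplications
Savings: 216000 - 117649 = 98351 multiplications

Standard: 216000 multiplications (60^3). Strassen: 117649 multiplications (7^6, after padding to 64x64). Strassen reduces 8 recursive multiplications to 7 at each level.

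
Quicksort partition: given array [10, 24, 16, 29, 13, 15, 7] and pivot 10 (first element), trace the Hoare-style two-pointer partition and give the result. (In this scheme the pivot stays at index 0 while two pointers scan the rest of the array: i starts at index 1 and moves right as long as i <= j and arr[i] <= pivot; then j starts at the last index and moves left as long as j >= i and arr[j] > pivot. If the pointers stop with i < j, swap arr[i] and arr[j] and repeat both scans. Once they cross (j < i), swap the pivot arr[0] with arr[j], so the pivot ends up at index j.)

Hoare-style two-pointer partition with pivot = 10:

Initial array: [10, 24, 16, 29, 13, 15, 7]

Pointers start at i = 1, j = 6.
i stops at index 1 (arr[1]=24 > 10), j stops at index 6 (arr[6]=7 <= 10): swap arr[1] and arr[6], array becomes [10, 7, 16, 29, 13, 15, 24]
i ends at 2, j ends at 1: the pointers have crossed (j < i), so scanning stops.

Swap pivot arr[0] with arr[1] to place pivot at position 1: [7, 10, 16, 29, 13, 15, 24]
Pivot position: 1

After partitioning with pivot 10, the array becomes [7, 10, 16, 29, 13, 15, 24]. The pivot is placed at index 1. All elements to the left of the pivot are <= 10, and all elements to the right are > 10.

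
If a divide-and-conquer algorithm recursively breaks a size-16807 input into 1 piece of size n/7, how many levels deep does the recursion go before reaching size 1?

For divide and conquer with division factor 7:

Problem sizes at each level:
Level 0: 16807
Level 1: 2401
Level 2: 343
Level 3: 49
Level 4: 7
Level 5: 1

The root is level 0 and the size-1 base case is level 5 (the tree spans levels 0 through 5, i.e. 6 levels counting the root), so the depth is the number of divisions: log_7(16807) = 5

The recursion tree depth is log_7(16807) = 5. At each level, the problem size is divided by 7, so it takes 5 divisions to reduce to a base case of size 1. The algorithm makes 1 recursive call at each level.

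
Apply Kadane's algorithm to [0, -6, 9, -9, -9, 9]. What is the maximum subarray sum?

Using Kadane's algorithm on [0, -6, 9, -9, -9, 9]:

Scanning through the array:
Position 1 (value -6): max_ending_here = -6, max_so_far = 0
Position 2 (value 9): max_ending_here = 9, max_so_far = 9
Position 3 (value -9): max_ending_here = 0, max_so_far = 9
Position 4 (value -9): max_ending_here = -9, max_so_far = 9
Position 5 (value 9): max_ending_here = 9, max_so_far = 9

Maximum subarray: [9]
Maximum sum: 9

The maximum subarray is [9] with sum 9. This subarray runs from index 2 to index 2.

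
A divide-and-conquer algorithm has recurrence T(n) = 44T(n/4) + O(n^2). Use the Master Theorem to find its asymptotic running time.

Master Theorem for T(n) = 44T(n/4) + O(n^2):

a = 44, b = 4, c = 2
log_b(a) = log_4(44) = 2.7297

Case 1: c = 2 < log_4(44) = 2.7297
T(n) = O(n^(log_4 44))

For T(n) = 44T(n/4) + O(n^2): log_4(44) = 2.7297. This is Case 1 of the Master Theorem (c < log_b(a), work dominated by leaves), giving O(n^(log_4 44)).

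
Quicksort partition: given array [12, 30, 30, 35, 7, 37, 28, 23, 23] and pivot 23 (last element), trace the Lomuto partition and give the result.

Lomuto partition with pivot = 23:

Initial array: [12, 30, 30, 35, 7, 37, 28, 23, 23]

arr[0]=12 <= 23: swap with position 0, array becomes [12, 30, 30, 35, 7, 37, 28, 23, 23]
arr[1]=30 > 23: no swap
arr[2]=30 > 23: no swap
arr[3]=35 > 23: no swap
arr[4]=7 <= 23: swap with position 1, array becomes [12, 7, 30, 35, 30, 37, 28, 23, 23]
arr[5]=37 > 23: no swap
arr[6]=28 > 23: no swap
arr[7]=23 <= 23: swap with position 2, array becomes [12, 7, 23, 35, 30, 37, 28, 30, 23]

Place pivot at position 3: [12, 7, 23, 23, 30, 37, 28, 30, 35]
Pivot position: 3

After partitioning with pivot 23, the array becomes [12, 7, 23, 23, 30, 37, 28, 30, 35]. The pivot is placed at index 3. All elements to the left of the pivot are <= 23, and all elements to the right are > 23.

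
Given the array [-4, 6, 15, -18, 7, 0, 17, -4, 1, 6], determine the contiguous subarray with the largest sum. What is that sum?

Using Kadane's algorithm on [-4, 6, 15, -18, 7, 0, 17, -4, 1, 6]:

Scanning through the array:
Position 1 (value 6): max_ending_here = 6, max_so_far = 6
Position 2 (value 15): max_ending_here = 21, max_so_far = 21
Position 3 (value -18): max_ending_here = 3, max_so_far = 21
Position 4 (value 7): max_ending_here = 10, max_so_far = 21
Position 5 (value 0): max_ending_here = 10, max_so_far = 21
Position 6 (value 17): max_ending_here = 27, max_so_far = 27
Position 7 (value -4): max_ending_here = 23, max_so_far = 27
Position 8 (value 1): max_ending_here = 24, max_so_far = 27
Position 9 (value 6): max_ending_here = 30, max_so_far = 30

Maximum subarray: [6, 15, -18, 7, 0, 17, -4, 1, 6]
Maximum sum: 30

The maximum subarray is [6, 15, -18, 7, 0, 17, -4, 1, 6] with sum 30. This subarray runs from index 1 to index 9.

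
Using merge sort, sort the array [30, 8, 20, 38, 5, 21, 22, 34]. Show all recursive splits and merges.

Merge sort trace:

Split: [30, 8, 20, 38, 5, 21, 22, 34] -> [30, 8, 20, 38] and [5, 21, 22, 34]
  Split: [30, 8, 20, 38] -> [30, 8] and [20, 38]
    Split: [30, 8] -> [30] and [8]
    Merge: [30] + [8] -> [8, 30]
    Split: [20, 38] -> [20] and [38]
    Merge: [20] + [38] -> [20, 38]
  Merge: [8, 30] + [20, 38] -> [8, 20, 30, 38]
  Split: [5, 21, 22, 34] -> [5, 21] and [22, 34]
    Split: [5, 21] -> [5] and [21]
    Merge: [5] + [21] -> [5, 21]
    Split: [22, 34] -> [22] and [34]
    Merge: [22] + [34] -> [22, 34]
  Merge: [5, 21] + [22, 34] -> [5, 21, 22, 34]
Merge: [8, 20, 30, 38] + [5, 21, 22, 34] -> [5, 8, 20, 21, 22, 30, 34, 38]

Final sorted array: [5, 8, 20, 21, 22, 30, 34, 38]

The merge sort proceeds by recursively splitting the array and merging sorted halves.
After all merges, the sorted array is [5, 8, 20, 21, 22, 30, 34, 38].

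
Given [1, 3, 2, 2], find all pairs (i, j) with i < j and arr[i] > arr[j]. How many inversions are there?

Finding inversions in [1, 3, 2, 2]:

(1, 2): arr[1]=3 > arr[2]=2
(1, 3): arr[1]=3 > arr[3]=2

Total inversions: 2

The array has 2 inversion(s): (1,2), (1,3). Each pair (i,j) satisfies i < j and arr[i] > arr[j].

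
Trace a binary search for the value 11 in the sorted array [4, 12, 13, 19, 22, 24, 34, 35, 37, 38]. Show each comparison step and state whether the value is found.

Binary search for 11 in [4, 12, 13, 19, 22, 24, 34, 35, 37, 38]:

lo=0, hi=9, mid=4, arr[mid]=22 -> 22 > 11, search left half
lo=0, hi=3, mid=1, arr[mid]=12 -> 12 > 11, search left half
lo=0, hi=0, mid=0, arr[mid]=4 -> 4 < 11, search right half
lo=1 > hi=0, target 11 not found

Binary search determines that 11 is not in the array after 3 comparisons. The search space was exhausted without finding the target.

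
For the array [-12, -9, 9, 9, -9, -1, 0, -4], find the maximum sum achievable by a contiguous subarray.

Using Kadane's algorithm on [-12, -9, 9, 9, -9, -1, 0, -4]:

Scanning through the array:
Position 1 (value -9): max_ending_here = -9, max_so_far = -9
Position 2 (value 9): max_ending_here = 9, max_so_far = 9
Position 3 (value 9): max_ending_here = 18, max_so_far = 18
Position 4 (value -9): max_ending_here = 9, max_so_far = 18
Position 5 (value -1): max_ending_here = 8, max_so_far = 18
Position 6 (value 0): max_ending_here = 8, max_so_far = 18
Position 7 (value -4): max_ending_here = 4, max_so_far = 18

Maximum subarray: [9, 9]
Maximum sum: 18

The maximum subarray is [9, 9] with sum 18. This subarray runs from index 2 to index 3.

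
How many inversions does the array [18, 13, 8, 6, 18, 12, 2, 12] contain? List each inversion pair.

Finding inversions in [18, 13, 8, 6, 18, 12, 2, 12]:

(0, 1): arr[0]=18 > arr[1]=13
(0, 2): arr[0]=18 > arr[2]=8
(0, 3): arr[0]=18 > arr[3]=6
(0, 5): arr[0]=18 > arr[5]=12
(0, 6): arr[0]=18 > arr[6]=2
(0, 7): arr[0]=18 > arr[7]=12
(1, 2): arr[1]=13 > arr[2]=8
(1, 3): arr[1]=13 > arr[3]=6
(1, 5): arr[1]=13 > arr[5]=12
(1, 6): arr[1]=13 > arr[6]=2
(1, 7): arr[1]=13 > arr[7]=12
(2, 3): arr[2]=8 > arr[3]=6
(2, 6): arr[2]=8 > arr[6]=2
(3, 6): arr[3]=6 > arr[6]=2
(4, 5): arr[4]=18 > arr[5]=12
(4, 6): arr[4]=18 > arr[6]=2
(4, 7): arr[4]=18 > arr[7]=12
(5, 6): arr[5]=12 > arr[6]=2

Total inversions: 18

The array has 18 inversion(s): (0,1), (0,2), (0,3), (0,5), (0,6), (0,7), (1,2), (1,3), (1,5), (1,6), (1,7), (2,3), (2,6), (3,6), (4,5), (4,6), (4,7), (5,6). Each pair (i,j) satisfies i < j and arr[i] > arr[j].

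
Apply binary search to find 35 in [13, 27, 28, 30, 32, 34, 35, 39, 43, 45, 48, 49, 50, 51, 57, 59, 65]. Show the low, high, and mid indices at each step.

Binary search for 35 in [13, 27, 28, 30, 32, 34, 35, 39, 43, 45, 48, 49, 50, 51, 57, 59, 65]:

lo=0, hi=16, mid=8, arr[mid]=43 -> 43 > 35, search left half
lo=0, hi=7, mid=3, arr[mid]=30 -> 30 < 35, search right half
lo=4, hi=7, mid=5, arr[mid]=34 -> 34 < 35, search right half
lo=6, hi=7, mid=6, arr[mid]=35 -> Found target at index 6!

Binary search finds 35 at index 6 after 4 comparisons. The search repeatedly halves the search space by comparing with the middle element.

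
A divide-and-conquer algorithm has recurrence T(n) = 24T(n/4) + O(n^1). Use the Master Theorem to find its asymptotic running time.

Master Theorem for T(n) = 24T(n/4) + O(n^1):

a = 24, b = 4, c = 1
log_b(a) = log_4(24) = 2.2925

Case 1: c = 1 < log_4(24) = 2.2925
T(n) = O(n^(log_4 24))

For T(n) = 24T(n/4) + O(n^1): log_4(24) = 2.2925. This is Case 1 of the Master Theorem (c < log_b(a), work dominated by leaves), giving O(n^(log_4 24)).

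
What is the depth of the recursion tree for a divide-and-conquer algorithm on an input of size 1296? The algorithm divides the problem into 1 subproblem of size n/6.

For divide and conquer with division factor 6:

Problem sizes at each level:
Level 0: 1296
Level 1: 216
Level 2: 36
Level 3: 6
Level 4: 1

The root is level 0 and the size-1 base case is level 4 (the tree spans levels 0 through 4, i.e. 5 levels counting the root), so the depth is the number of divisions: log_6(1296) = 4

The recursion tree depth is log_6(1296) = 4. At each level, the problem size is divided by 6, so it takes 4 divisions to reduce to a base case of size 1. The algorithm makes 1 recursive call at each level.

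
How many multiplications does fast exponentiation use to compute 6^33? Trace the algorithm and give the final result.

Computing 6^33 by squaring (build up from 6^1; each line after the first costs one multiplication):

6^1 = 6
6^2 = (6^1)^2 = 6^2 = 36
6^4 = (6^2)^2 = 36^2 = 1296
6^8 = (6^4)^2 = 1296^2 = 1679616
6^16 = (6^8)^2 = 1679616^2 = 2821109907456
6^32 = (6^16)^2 = 2821109907456^2 = 7958661109946400884391936
6^33 = 6 * 6^32 = 6 * 7958661109946400884391936 = 47751966659678405306351616

Result: 47751966659678405306351616
Multiplications needed: 6 (6 lines after 6^1)

6^33 = 47751966659678405306351616. Using exponentiation by squaring, this requires 6 multiplications. The key idea: if the exponent is even, square the half-power; if odd, multiply by the base once.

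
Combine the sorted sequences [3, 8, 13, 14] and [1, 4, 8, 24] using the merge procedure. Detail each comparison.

Merging process:

Compare 3 vs 1: take 1 from right. Merged: [1]
Compare 3 vs 4: take 3 from left. Merged: [1, 3]
Compare 8 vs 4: take 4 from right. Merged: [1, 3, 4]
Compare 8 vs 8: take 8 from left. Merged: [1, 3, 4, 8]
Compare 13 vs 8: take 8 from right. Merged: [1, 3, 4, 8, 8]
Compare 13 vs 24: take 13 from left. Merged: [1, 3, 4, 8, 8, 13]
Compare 14 vs 24: take 14 from left. Merged: [1, 3, 4, 8, 8, 13, 14]
Append remaining from right: [24]. Merged: [1, 3, 4, 8, 8, 13, 14, 24]

Final merged array: [1, 3, 4, 8, 8, 13, 14, 24]
Total comparisons: 7

The merged array is [1, 3, 4, 8, 8, 13, 14, 24], requiring 7 comparisons. The merge step runs in O(n) time where n is the total number of elements.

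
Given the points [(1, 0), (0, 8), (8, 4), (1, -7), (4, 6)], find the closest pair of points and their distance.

Computing all pairwise distances among 5 points:

d((1, 0), (0, 8)) = 8.0623
d((1, 0), (8, 4)) = 8.0623
d((1, 0), (1, -7)) = 7.0
d((1, 0), (4, 6)) = 6.7082
d((0, 8), (8, 4)) = 8.9443
d((0, 8), (1, -7)) = 15.0333
d((0, 8), (4, 6)) = 4.4721 <-- minimum
d((8, 4), (1, -7)) = 13.0384
d((8, 4), (4, 6)) = 4.4721 <-- minimum
d((1, -7), (4, 6)) = 13.3417

Minimum distance: 4.4721 (tie among 2 pairs: (0, 8) and (4, 6); (8, 4) and (4, 6))

The minimum Euclidean distance is 4.4721. There is a tie: 2 pairs achieve this minimum — (0, 8) and (4, 6); (8, 4) and (4, 6). Any of these is a valid closest pair. For 5 points, brute-force pairwise comparison is shown above. For large n, the divide-and-conquer algorithm (sort by x, recurse on halves, check the dividing strip) achieves O(n log n).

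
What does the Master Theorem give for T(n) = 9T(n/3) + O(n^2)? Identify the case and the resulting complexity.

Master Theorem for T(n) = 9T(n/3) + O(n^2):

a = 9, b = 3, c = 2
log_b(a) = log_3(9) = 2.0000

Case 2: c = 2 = log_3(9) = 2.0000
T(n) = O(n^2 log n) = O(n^2 log n)

For T(n) = 9T(n/3) + O(n^2): log_3(9) = 2.0000. This is Case 2 of the Master Theorem (c = log_b(a), equal work at all levels), giving O(n^2 log n).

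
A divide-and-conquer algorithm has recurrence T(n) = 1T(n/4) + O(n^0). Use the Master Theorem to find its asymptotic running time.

Master Theorem for T(n) = 1T(n/4) + O(n^0):

a = 1, b = 4, c = 0
log_b(a) = log_4(1) = 0.0000

Case 2: c = 0 = log_4(1) = 0.0000
T(n) = O(n^0 log n) = O(log n)

For T(n) = 1T(n/4) + O(n^0): log_4(1) = 0.0000. This is Case 2 of the Master Theorem (c = log_b(a), equal work at all levels), giving O(log n).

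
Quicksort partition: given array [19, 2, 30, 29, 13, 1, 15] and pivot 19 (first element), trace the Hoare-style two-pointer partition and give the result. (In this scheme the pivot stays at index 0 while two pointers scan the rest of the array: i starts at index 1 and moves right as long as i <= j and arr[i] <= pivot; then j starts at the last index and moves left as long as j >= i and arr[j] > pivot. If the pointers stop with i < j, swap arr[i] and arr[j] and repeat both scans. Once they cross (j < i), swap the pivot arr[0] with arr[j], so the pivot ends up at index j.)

Hoare-style two-pointer partition with pivot = 19:

Initial array: [19, 2, 30, 29, 13, 1, 15]

Pointers start at i = 1, j = 6.
i stops at index 2 (arr[2]=30 > 19), j stops at index 6 (arr[6]=15 <= 19): swap arr[2] and arr[6], array becomes [19, 2, 15, 29, 13, 1, 30]
i stops at index 3 (arr[3]=29 > 19), j stops at index 5 (arr[5]=1 <= 19): swap arr[3] and arr[5], array becomes [19, 2, 15, 1, 13, 29, 30]
i ends at 5, j ends at 4: the pointers have crossed (j < i), so scanning stops.

Swap pivot arr[0] with arr[4] to place pivot at position 4: [13, 2, 15, 1, 19, 29, 30]
Pivot position: 4

After partitioning with pivot 19, the array becomes [13, 2, 15, 1, 19, 29, 30]. The pivot is placed at index 4. All elements to the left of the pivot are <= 19, and all elements to the right are > 19.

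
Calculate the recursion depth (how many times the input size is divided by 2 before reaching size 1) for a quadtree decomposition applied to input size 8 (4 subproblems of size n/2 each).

For divide and conquer with division factor 2:

Problem sizes at each level:
Level 0: 8
Level 1: 4
Level 2: 2
Level 3: 1

The root is level 0 and the size-1 base case is level 3 (the tree spans levels 0 through 3, i.e. 4 levels counting the root), so the depth is the number of divisions: log_2(8) = 3

The recursion tree depth is log_2(8) = 3. At each level, the problem size is divided by 2, so it takes 3 divisions to reduce to a base case of size 1. The algorithm makes 4 recursive calls at each level.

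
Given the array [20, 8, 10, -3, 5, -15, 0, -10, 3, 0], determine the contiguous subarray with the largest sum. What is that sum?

Using Kadane's algorithm on [20, 8, 10, -3, 5, -15, 0, -10, 3, 0]:

Scanning through the array:
Position 1 (value 8): max_ending_here = 28, max_so_far = 28
Position 2 (value 10): max_ending_here = 38, max_so_far = 38
Position 3 (value -3): max_ending_here = 35, max_so_far = 38
Position 4 (value 5): max_ending_here = 40, max_so_far = 40
Position 5 (value -15): max_ending_here = 25, max_so_far = 40
Position 6 (value 0): max_ending_here = 25, max_so_far = 40
Position 7 (value -10): max_ending_here = 15, max_so_far = 40
Position 8 (value 3): max_ending_here = 18, max_so_far = 40
Position 9 (value 0): max_ending_here = 18, max_so_far = 40

Maximum subarray: [20, 8, 10, -3, 5]
Maximum sum: 40

The maximum subarray is [20, 8, 10, -3, 5] with sum 40. This subarray runs from index 0 to index 4.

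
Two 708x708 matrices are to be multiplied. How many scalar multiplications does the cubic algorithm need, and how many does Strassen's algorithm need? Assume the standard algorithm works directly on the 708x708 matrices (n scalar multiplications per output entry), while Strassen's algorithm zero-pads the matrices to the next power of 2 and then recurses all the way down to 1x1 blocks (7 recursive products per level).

Matrix multiplication for 708x708 matrices:

Strassen's algorithm requires power-of-2 dimensions. Pad 708x708 to 1024x1024 (next power of 2).

Standard algorithm: 708^3 = 354894912 multiplications
Strassen's algorithm: 7^(log2(1024)) = 7^10 = 282475249 multiplications
Savings: 354894912 - 282475249 = 72419663 multiplications

Standard: 354894912 multiplications (708^3). Strassen: 282475249 multiplications (7^10, after padding to 1024x1024). Strassen reduces 8 recursive multiplications to 7 at each level.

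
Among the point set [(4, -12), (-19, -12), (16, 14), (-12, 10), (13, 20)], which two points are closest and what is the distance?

Computing all pairwise distances among 5 points:

d((4, -12), (-19, -12)) = 23.0
d((4, -12), (16, 14)) = 28.6356
d((4, -12), (-12, 10)) = 27.2029
d((4, -12), (13, 20)) = 33.2415
d((-19, -12), (16, 14)) = 43.6005
d((-19, -12), (-12, 10)) = 23.0868
d((-19, -12), (13, 20)) = 45.2548
d((16, 14), (-12, 10)) = 28.2843
d((16, 14), (13, 20)) = 6.7082 <-- minimum
d((-12, 10), (13, 20)) = 26.9258

Closest pair: (16, 14) and (13, 20) with distance 6.7082

The closest pair is (16, 14) and (13, 20) with Euclidean distance 6.7082. For 5 points, brute-force pairwise comparison is shown above. For large n, the divide-and-conquer algorithm (sort by x, recurse on halves, check the dividing strip) achieves O(n log n).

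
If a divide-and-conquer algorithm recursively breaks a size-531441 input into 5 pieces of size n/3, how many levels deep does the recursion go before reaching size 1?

For divide and conquer with division factor 3:

Problem sizes at each level:
Level 0: 531441
Level 1: 177147
Level 2: 59049
Level 3: 19683
Level 4: 6561
Level 5: 2187
Level 6: 729
Level 7: 243
Level 8: 81
Level 9: 27
Level 10: 9
Level 11: 3
Level 12: 1

The root is level 0 and the size-1 base case is level 12 (the tree spans levels 0 through 12, i.e. 13 levels counting the root), so the depth is the number of divisions: log_3(531441) = 12

The recursion tree depth is log_3(531441) = 12. At each level, the problem size is divided by 3, so it takes 12 divisions to reduce to a base case of size 1. The algorithm makes 5 recursive calls at each level.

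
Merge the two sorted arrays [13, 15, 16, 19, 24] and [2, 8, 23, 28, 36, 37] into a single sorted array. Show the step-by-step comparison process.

Merging process:

Compare 13 vs 2: take 2 from right. Merged: [2]
Compare 13 vs 8: take 8 from right. Merged: [2, 8]
Compare 13 vs 23: take 13 from left. Merged: [2, 8, 13]
Compare 15 vs 23: take 15 from left. Merged: [2, 8, 13, 15]
Compare 16 vs 23: take 16 from left. Merged: [2, 8, 13, 15, 16]
Compare 19 vs 23: take 19 from left. Merged: [2, 8, 13, 15, 16, 19]
Compare 24 vs 23: take 23 from right. Merged: [2, 8, 13, 15, 16, 19, 23]
Compare 24 vs 28: take 24 from left. Merged: [2, 8, 13, 15, 16, 19, 23, 24]
Append remaining from right: [28, 36, 37]. Merged: [2, 8, 13, 15, 16, 19, 23, 24, 28, 36, 37]

Final merged array: [2, 8, 13, 15, 16, 19, 23, 24, 28, 36, 37]
Total comparisons: 8

The merged array is [2, 8, 13, 15, 16, 19, 23, 24, 28, 36, 37], requiring 8 comparisons. The merge step runs in O(n) time where n is the total number of elements.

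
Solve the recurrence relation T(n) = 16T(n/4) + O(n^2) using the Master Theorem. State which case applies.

Master Theorem for T(n) = 16T(n/4) + O(n^2):

a = 16, b = 4, c = 2
log_b(a) = log_4(16) = 2.0000

Case 2: c = 2 = log_4(16) = 2.0000
T(n) = O(n^2 log n) = O(n^2 log n)

For T(n) = 16T(n/4) + O(n^2): log_4(16) = 2.0000. This is Case 2 of the Master Theorem (c = log_b(a), equal work at all levels), giving O(n^2 log n).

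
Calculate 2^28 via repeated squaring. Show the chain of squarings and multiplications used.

Computing 2^28 by squaring (build up from 2^1; each line after the first costs one multiplication):

2^1 = 2
2^2 = (2^1)^2 = 2^2 = 4
2^3 = 2 * 2^2 = 2 * 4 = 8
2^6 = (2^3)^2 = 8^2 = 64
2^7 = 2 * 2^6 = 2 * 64 = 128
2^14 = (2^7)^2 = 128^2 = 16384
2^28 = (2^14)^2 = 16384^2 = 268435456

Result: 268435456
Multiplications needed: 6 (6 lines after 2^1)

2^28 = 268435456. Using exponentiation by squaring, this requires 6 multiplications. The key idea: if the exponent is even, square the half-power; if odd, multiply by the base once.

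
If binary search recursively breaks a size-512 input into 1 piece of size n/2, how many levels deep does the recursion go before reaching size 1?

For divide and conquer with division factor 2:

Problem sizes at each level:
Level 0: 512
Level 1: 256
Level 2: 128
Level 3: 64
Level 4: 32
Level 5: 16
Level 6: 8
Level 7: 4
Level 8: 2
Level 9: 1

The root is level 0 and the size-1 base case is level 9 (the tree spans levels 0 through 9, i.e. 10 levels counting the root), so the depth is the number of divisions: log_2(512) = 9

The recursion tree depth is log_2(512) = 9. At each level, the problem size is divided by 2, so it takes 9 divisions to reduce to a base case of size 1. The algorithm makes 1 recursive call at each level.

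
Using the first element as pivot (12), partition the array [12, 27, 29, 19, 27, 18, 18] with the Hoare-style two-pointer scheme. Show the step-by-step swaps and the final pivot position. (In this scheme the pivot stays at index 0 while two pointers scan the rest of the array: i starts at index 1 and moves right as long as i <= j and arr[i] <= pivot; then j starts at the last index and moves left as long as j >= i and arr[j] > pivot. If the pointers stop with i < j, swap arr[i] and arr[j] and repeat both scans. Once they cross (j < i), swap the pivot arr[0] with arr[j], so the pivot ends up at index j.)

Hoare-style two-pointer partition with pivot = 12:

Initial array: [12, 27, 29, 19, 27, 18, 18]

Pointers start at i = 1, j = 6.
i ends at 1, j ends at 0: the pointers have crossed (j < i), so scanning stops.

j = 0, so swapping arr[0] with arr[j] leaves the pivot at position 0: [12, 27, 29, 19, 27, 18, 18]
Pivot position: 0

After partitioning with pivot 12, the array becomes [12, 27, 29, 19, 27, 18, 18]. The pivot is placed at index 0. All elements to the left of the pivot are <= 12, and all elements to the right are > 12.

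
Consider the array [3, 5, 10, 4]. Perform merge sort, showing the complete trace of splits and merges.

Merge sort trace:

Split: [3, 5, 10, 4] -> [3, 5] and [10, 4]
  Split: [3, 5] -> [3] and [5]
  Merge: [3] + [5] -> [3, 5]
  Split: [10, 4] -> [10] and [4]
  Merge: [10] + [4] -> [4, 10]
Merge: [3, 5] + [4, 10] -> [3, 4, 5, 10]

Final sorted array: [3, 4, 5, 10]

The merge sort proceeds by recursively splitting the array and merging sorted halves.
After all merges, the sorted array is [3, 4, 5, 10].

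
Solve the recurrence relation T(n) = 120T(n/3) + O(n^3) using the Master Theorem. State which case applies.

Master Theorem for T(n) = 120T(n/3) + O(n^3):

a = 120, b = 3, c = 3
log_b(a) = log_3(120) = 4.3578

Case 1: c = 3 < log_3(120) = 4.3578
T(n) = O(n^(log_3 120))

For T(n) = 120T(n/3) + O(n^3): log_3(120) = 4.3578. This is Case 1 of the Master Theorem (c < log_b(a), work dominated by leaves), giving O(n^(log_3 120)).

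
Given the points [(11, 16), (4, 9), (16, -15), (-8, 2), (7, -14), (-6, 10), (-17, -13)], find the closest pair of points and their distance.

Computing all pairwise distances among 7 points:

d((11, 16), (4, 9)) = 9.8995
d((11, 16), (16, -15)) = 31.4006
d((11, 16), (-8, 2)) = 23.6008
d((11, 16), (7, -14)) = 30.2655
d((11, 16), (-6, 10)) = 18.0278
d((11, 16), (-17, -13)) = 40.3113
d((4, 9), (16, -15)) = 26.8328
d((4, 9), (-8, 2)) = 13.8924
d((4, 9), (7, -14)) = 23.1948
d((4, 9), (-6, 10)) = 10.0499
d((4, 9), (-17, -13)) = 30.4138
d((16, -15), (-8, 2)) = 29.4109
d((16, -15), (7, -14)) = 9.0554
d((16, -15), (-6, 10)) = 33.3017
d((16, -15), (-17, -13)) = 33.0606
d((-8, 2), (7, -14)) = 21.9317
d((-8, 2), (-6, 10)) = 8.2462 <-- minimum
d((-8, 2), (-17, -13)) = 17.4929
d((7, -14), (-6, 10)) = 27.2947
d((7, -14), (-17, -13)) = 24.0208
d((-6, 10), (-17, -13)) = 25.4951

Closest pair: (-8, 2) and (-6, 10) with distance 8.2462

The closest pair is (-8, 2) and (-6, 10) with Euclidean distance 8.2462. For 7 points, brute-force pairwise comparison is shown above. For large n, the divide-and-conquer algorithm (sort by x, recurse on halves, check the dividing strip) achieves O(n log n).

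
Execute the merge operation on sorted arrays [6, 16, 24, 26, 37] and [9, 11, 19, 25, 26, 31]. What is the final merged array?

Merging process:

Compare 6 vs 9: take 6 from left. Merged: [6]
Compare 16 vs 9: take 9 from right. Merged: [6, 9]
Compare 16 vs 11: take 11 from right. Merged: [6, 9, 11]
Compare 16 vs 19: take 16 from left. Merged: [6, 9, 11, 16]
Compare 24 vs 19: take 19 from right. Merged: [6, 9, 11, 16, 19]
Compare 24 vs 25: take 24 from left. Merged: [6, 9, 11, 16, 19, 24]
Compare 26 vs 25: take 25 from right. Merged: [6, 9, 11, 16, 19, 24, 25]
Compare 26 vs 26: take 26 from left. Merged: [6, 9, 11, 16, 19, 24, 25, 26]
Compare 37 vs 26: take 26 from right. Merged: [6, 9, 11, 16, 19, 24, 25, 26, 26]
Compare 37 vs 31: take 31 from right. Merged: [6, 9, 11, 16, 19, 24, 25, 26, 26, 31]
Append remaining from left: [37]. Merged: [6, 9, 11, 16, 19, 24, 25, 26, 26, 31, 37]

Final merged array: [6, 9, 11, 16, 19, 24, 25, 26, 26, 31, 37]
Total comparisons: 10

The merged array is [6, 9, 11, 16, 19, 24, 25, 26, 26, 31, 37], requiring 10 comparisons. The merge step runs in O(n) time where n is the total number of elements.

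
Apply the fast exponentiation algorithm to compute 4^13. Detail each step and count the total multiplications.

Computing 4^13 by squaring (build up from 4^1; each line after the first costs one multiplication):

4^1 = 4
4^2 = (4^1)^2 = 4^2 = 16
4^3 = 4 * 4^2 = 4 * 16 = 64
4^6 = (4^3)^2 = 64^2 = 4096
4^12 = (4^6)^2 = 4096^2 = 16777216
4^13 = 4 * 4^12 = 4 * 16777216 = 67108864

Result: 67108864
Multiplications needed: 5 (5 lines after 4^1)

4^13 = 67108864. Using exponentiation by squaring, this requires 5 multiplications. The key idea: if the exponent is even, square the half-power; if odd, multiply by the base once.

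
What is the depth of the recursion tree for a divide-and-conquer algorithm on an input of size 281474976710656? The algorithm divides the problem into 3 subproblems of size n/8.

For divide and conquer with division factor 8:

Problem sizes at each level:
Level 0: 281474976710656
Level 1: 35184372088832
Level 2: 4398046511104
Level 3: 549755813888
Level 4: 68719476736
Level 5: 8589934592
Level 6: 1073741824
Level 7: 134217728
Level 8: 16777216
Level 9: 2097152
Level 10: 262144
Level 11: 32768
Level 12: 4096
Level 13: 512
Level 14: 64
Level 15: 8
Level 16: 1

The root is level 0 and the size-1 base case is level 16 (the tree spans levels 0 through 16, i.e. 17 levels counting the root), so the depth is the number of divisions: log_8(281474976710656) = 16

The recursion tree depth is log_8(281474976710656) = 16. At each level, the problem size is divided by 8, so it takes 16 divisions to reduce to a base case of size 1. The algorithm makes 3 recursive calls at each level.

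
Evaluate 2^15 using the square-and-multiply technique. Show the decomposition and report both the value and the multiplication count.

Computing 2^15 by squaring (build up from 2^1; each line after the first costs one multiplication):

2^1 = 2
2^2 = (2^1)^2 = 2^2 = 4
2^3 = 2 * 2^2 = 2 * 4 = 8
2^6 = (2^3)^2 = 8^2 = 64
2^7 = 2 * 2^6 = 2 * 64 = 128
2^14 = (2^7)^2 = 128^2 = 16384
2^15 = 2 * 2^14 = 2 * 16384 = 32768

Result: 32768
Multiplications needed: 6 (6 lines after 2^1)

2^15 = 32768. Using exponentiation by squaring, this requires 6 multiplications. The key idea: if the exponent is even, square the half-power; if odd, multiply by the base once.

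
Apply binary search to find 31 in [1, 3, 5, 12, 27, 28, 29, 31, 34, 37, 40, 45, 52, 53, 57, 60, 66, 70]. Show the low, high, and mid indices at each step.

Binary search for 31 in [1, 3, 5, 12, 27, 28, 29, 31, 34, 37, 40, 45, 52, 53, 57, 60, 66, 70]:

lo=0, hi=17, mid=8, arr[mid]=34 -> 34 > 31, search left half
lo=0, hi=7, mid=3, arr[mid]=12 -> 12 < 31, search right half
lo=4, hi=7, mid=5, arr[mid]=28 -> 28 < 31, search right half
lo=6, hi=7, mid=6, arr[mid]=29 -> 29 < 31, search right half
lo=7, hi=7, mid=7, arr[mid]=31 -> Found target at index 7!

Binary search finds 31 at index 7 after 5 comparisons. The search repeatedly halves the search space by comparing with the middle element.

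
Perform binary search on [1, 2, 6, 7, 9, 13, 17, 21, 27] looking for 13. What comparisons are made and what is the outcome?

Binary search for 13 in [1, 2, 6, 7, 9, 13, 17, 21, 27]:

lo=0, hi=8, mid=4, arr[mid]=9 -> 9 < 13, search right half
lo=5, hi=8, mid=6, arr[mid]=17 -> 17 > 13, search left half
lo=5, hi=5, mid=5, arr[mid]=13 -> Found target at index 5!

Binary search finds 13 at index 5 after 3 comparisons. The search repeatedly halves the search space by comparing with the middle element.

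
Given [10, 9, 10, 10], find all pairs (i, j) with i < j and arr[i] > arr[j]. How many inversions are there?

Finding inversions in [10, 9, 10, 10]:

(0, 1): arr[0]=10 > arr[1]=9

Total inversions: 1

The array has 1 inversion(s): (0,1). Each pair (i,j) satisfies i < j and arr[i] > arr[j].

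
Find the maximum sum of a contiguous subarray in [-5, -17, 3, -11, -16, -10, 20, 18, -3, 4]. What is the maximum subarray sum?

Using Kadane's algorithm on [-5, -17, 3, -11, -16, -10, 20, 18, -3, 4]:

Scanning through the array:
Position 1 (value -17): max_ending_here = -17, max_so_far = -5
Position 2 (value 3): max_ending_here = 3, max_so_far = 3
Position 3 (value -11): max_ending_here = -8, max_so_far = 3
Position 4 (value -16): max_ending_here = -16, max_so_far = 3
Position 5 (value -10): max_ending_here = -10, max_so_far = 3
Position 6 (value 20): max_ending_here = 20, max_so_far = 20
Position 7 (value 18): max_ending_here = 38, max_so_far = 38
Position 8 (value -3): max_ending_here = 35, max_so_far = 38
Position 9 (value 4): max_ending_here = 39, max_so_far = 39

Maximum subarray: [20, 18, -3, 4]
Maximum sum: 39

The maximum subarray is [20, 18, -3, 4] with sum 39. This subarray runs from index 6 to index 9.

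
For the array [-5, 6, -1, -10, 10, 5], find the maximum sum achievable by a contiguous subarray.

Using Kadane's algorithm on [-5, 6, -1, -10, 10, 5]:

Scanning through the array:
Position 1 (value 6): max_ending_here = 6, max_so_far = 6
Position 2 (value -1): max_ending_here = 5, max_so_far = 6
Position 3 (value -10): max_ending_here = -5, max_so_far = 6
Position 4 (value 10): max_ending_here = 10, max_so_far = 10
Position 5 (value 5): max_ending_here = 15, max_so_far = 15

Maximum subarray: [10, 5]
Maximum sum: 15

The maximum subarray is [10, 5] with sum 15. This subarray runs from index 4 to index 5.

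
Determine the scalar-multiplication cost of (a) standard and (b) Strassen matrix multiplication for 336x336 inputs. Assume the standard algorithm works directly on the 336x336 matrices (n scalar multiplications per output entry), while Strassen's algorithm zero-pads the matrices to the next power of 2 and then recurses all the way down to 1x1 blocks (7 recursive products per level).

Matrix multiplication for 336x336 matrices:

Strassen's algorithm requires power-of-2 dimensions. Pad 336x336 to 512x512 (next power of 2).

Standard algorithm: 336^3 = 37933056 multiplications
Strassen's algorithm: 7^(log2(512)) = 7^9 = 40353607 multiplications
Difference: 37933056 - 40353607 = -2420551 (Strassen uses MORE here due to padding overhead — for small or just-over-power-of-2 n, padding can outweigh the per-level savings)

Standard: 37933056 multiplications (336^3). Strassen: 40353607 multiplications (7^9, after padding to 512x512). Strassen reduces 8 recursive multiplications to 7 at each level.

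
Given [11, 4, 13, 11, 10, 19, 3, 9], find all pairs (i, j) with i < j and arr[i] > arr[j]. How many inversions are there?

Finding inversions in [11, 4, 13, 11, 10, 19, 3, 9]:

(0, 1): arr[0]=11 > arr[1]=4
(0, 4): arr[0]=11 > arr[4]=10
(0, 6): arr[0]=11 > arr[6]=3
(0, 7): arr[0]=11 > arr[7]=9
(1, 6): arr[1]=4 > arr[6]=3
(2, 3): arr[2]=13 > arr[3]=11
(2, 4): arr[2]=13 > arr[4]=10
(2, 6): arr[2]=13 > arr[6]=3
(2, 7): arr[2]=13 > arr[7]=9
(3, 4): arr[3]=11 > arr[4]=10
(3, 6): arr[3]=11 > arr[6]=3
(3, 7): arr[3]=11 > arr[7]=9
(4, 6): arr[4]=10 > arr[6]=3
(4, 7): arr[4]=10 > arr[7]=9
(5, 6): arr[5]=19 > arr[6]=3
(5, 7): arr[5]=19 > arr[7]=9

Total inversions: 16

The array has 16 inversion(s): (0,1), (0,4), (0,6), (0,7), (1,6), (2,3), (2,4), (2,6), (2,7), (3,4), (3,6), (3,7), (4,6), (4,7), (5,6), (5,7). Each pair (i,j) satisfies i < j and arr[i] > arr[j].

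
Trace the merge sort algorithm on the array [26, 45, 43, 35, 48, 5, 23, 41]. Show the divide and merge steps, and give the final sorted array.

Merge sort trace:

Split: [26, 45, 43, 35, 48, 5, 23, 41] -> [26, 45, 43, 35] and [48, 5, 23, 41]
  Split: [26, 45, 43, 35] -> [26, 45] and [43, 35]
    Split: [26, 45] -> [26] and [45]
    Merge: [26] + [45] -> [26, 45]
    Split: [43, 35] -> [43] and [35]
    Merge: [43] + [35] -> [35, 43]
  Merge: [26, 45] + [35, 43] -> [26, 35, 43, 45]
  Split: [48, 5, 23, 41] -> [48, 5] and [23, 41]
    Split: [48, 5] -> [48] and [5]
    Merge: [48] + [5] -> [5, 48]
    Split: [23, 41] -> [23] and [41]
    Merge: [23] + [41] -> [23, 41]
  Merge: [5, 48] + [23, 41] -> [5, 23, 41, 48]
Merge: [26, 35, 43, 45] + [5, 23, 41, 48] -> [5, 23, 26, 35, 41, 43, 45, 48]

Final sorted array: [5, 23, 26, 35, 41, 43, 45, 48]

The merge sort proceeds by recursively splitting the array and merging sorted halves.
After all merges, the sorted array is [5, 23, 26, 35, 41, 43, 45, 48].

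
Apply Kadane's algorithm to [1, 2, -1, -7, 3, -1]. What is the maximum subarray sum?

Using Kadane's algorithm on [1, 2, -1, -7, 3, -1]:

Scanning through the array:
Position 1 (value 2): max_ending_here = 3, max_so_far = 3
Position 2 (value -1): max_ending_here = 2, max_so_far = 3
Position 3 (value -7): max_ending_here = -5, max_so_far = 3
Position 4 (value 3): max_ending_here = 3, max_so_far = 3
Position 5 (value -1): max_ending_here = 2, max_so_far = 3

Maximum subarray: [1, 2]
Maximum sum: 3

The maximum subarray is [1, 2] with sum 3. This subarray runs from index 0 to index 1.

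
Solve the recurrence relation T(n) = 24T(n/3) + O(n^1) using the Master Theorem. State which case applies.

Master Theorem for T(n) = 24T(n/3) + O(n^1):

a = 24, b = 3, c = 1
log_b(a) = log_3(24) = 2.8928

Case 1: c = 1 < log_3(24) = 2.8928
T(n) = O(n^(log_3 24))

For T(n) = 24T(n/3) + O(n^1): log_3(24) = 2.8928. This is Case 1 of the Master Theorem (c < log_b(a), work dominated by leaves), giving O(n^(log_3 24)).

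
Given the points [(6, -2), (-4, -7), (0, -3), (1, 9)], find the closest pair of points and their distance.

Computing all pairwise distances among 4 points:

d((6, -2), (-4, -7)) = 11.1803
d((6, -2), (0, -3)) = 6.0828
d((6, -2), (1, 9)) = 12.083
d((-4, -7), (0, -3)) = 5.6569 <-- minimum
d((-4, -7), (1, 9)) = 16.7631
d((0, -3), (1, 9)) = 12.0416

Closest pair: (-4, -7) and (0, -3) with distance 5.6569

The closest pair is (-4, -7) and (0, -3) with Euclidean distance 5.6569. For 4 points, brute-force pairwise comparison is shown above. For large n, the divide-and-conquer algorithm (sort by x, recurse on halves, check the dividing strip) achieves O(n log n).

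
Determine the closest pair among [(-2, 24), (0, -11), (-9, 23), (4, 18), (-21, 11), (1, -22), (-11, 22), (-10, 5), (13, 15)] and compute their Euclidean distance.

Computing all pairwise distances among 9 points:

d((-2, 24), (0, -11)) = 35.0571
d((-2, 24), (-9, 23)) = 7.0711
d((-2, 24), (4, 18)) = 8.4853
d((-2, 24), (-21, 11)) = 23.0217
d((-2, 24), (1, -22)) = 46.0977
d((-2, 24), (-11, 22)) = 9.2195
d((-2, 24), (-10, 5)) = 20.6155
d((-2, 24), (13, 15)) = 17.4929
d((0, -11), (-9, 23)) = 35.171
d((0, -11), (4, 18)) = 29.2746
d((0, -11), (-21, 11)) = 30.4138
d((0, -11), (1, -22)) = 11.0454
d((0, -11), (-11, 22)) = 34.7851
d((0, -11), (-10, 5)) = 18.868
d((0, -11), (13, 15)) = 29.0689
d((-9, 23), (4, 18)) = 13.9284
d((-9, 23), (-21, 11)) = 16.9706
d((-9, 23), (1, -22)) = 46.0977
d((-9, 23), (-11, 22)) = 2.2361 <-- minimum
d((-9, 23), (-10, 5)) = 18.0278
d((-9, 23), (13, 15)) = 23.4094
d((4, 18), (-21, 11)) = 25.9615
d((4, 18), (1, -22)) = 40.1123
d((4, 18), (-11, 22)) = 15.5242
d((4, 18), (-10, 5)) = 19.105
d((4, 18), (13, 15)) = 9.4868
d((-21, 11), (1, -22)) = 39.6611
d((-21, 11), (-11, 22)) = 14.8661
d((-21, 11), (-10, 5)) = 12.53
d((-21, 11), (13, 15)) = 34.2345
d((1, -22), (-11, 22)) = 45.607
d((1, -22), (-10, 5)) = 29.1548
d((1, -22), (13, 15)) = 38.8973
d((-11, 22), (-10, 5)) = 17.0294
d((-11, 22), (13, 15)) = 25.0
d((-10, 5), (13, 15)) = 25.0799

Closest pair: (-9, 23) and (-11, 22) with distance 2.2361

The closest pair is (-9, 23) and (-11, 22) with Euclidean distance 2.2361. For 9 points, brute-force pairwise comparison is shown above. For large n, the divide-and-conquer algorithm (sort by x, recurse on halves, check the dividing strip) achieves O(n log n).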